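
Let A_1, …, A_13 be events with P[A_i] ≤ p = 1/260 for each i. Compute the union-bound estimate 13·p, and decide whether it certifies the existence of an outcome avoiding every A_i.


Union bound: P[∪_{i=1}^{13} A_i] ≤ Σ_i P[A_i] ≤ 13·p = 13·(1/260) = 1/20.
Numerically: 1/20 ≈ 0.0500000.
Is 1/20 < 1? YES.
Since P[∪ A_i] ≤ 1/20 < 1, the complement has P[∩ A_i^c] ≥ 1 − 1/20 = 19/20 > 0, so some outcome avoids every A_i.

13·p = 1/20 ≈ 0.0500000; existence CERTIFIED by the union bound.


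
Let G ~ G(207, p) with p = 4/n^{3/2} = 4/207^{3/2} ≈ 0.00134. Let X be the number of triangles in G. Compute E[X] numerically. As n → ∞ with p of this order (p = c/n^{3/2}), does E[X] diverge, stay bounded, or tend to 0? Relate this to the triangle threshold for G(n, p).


Number of potential triangles: C(207, 3) = 1456935.
Each occurs with probability p³ ≈ (0.00134)³ ≈ 2.42278e-09.
By linearity: E[X] = C(207, 3)·p³ ≈ 1456935 · 2.42278e-09 ≈ 0.004.
Since α = 3/2 > 1, p = c/n^{3/2} = o(1/n) is below the triangle threshold p ~ 1/n. Asymptotically E[X] ~ (c³/6)·n^{3(1−α)} = (4³/6)·n^{-1.5} → 0, so by Markov's inequality G has no triangles w.h.p.

E[X] ≈ 0.004; in regime p = Θ(1/n^{3/2}) E[X] tends to 0 (below the triangle threshold p ~ 1/n).


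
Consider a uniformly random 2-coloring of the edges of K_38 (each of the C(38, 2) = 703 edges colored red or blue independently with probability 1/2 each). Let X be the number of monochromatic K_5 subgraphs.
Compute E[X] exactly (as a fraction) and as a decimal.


Let X = Σ_S X_S over the C(38, 5) = 501942 subsets S of size 5, where X_S = 1 if the K_5 on S is monochromatic.
For a fixed S, the K_5 on S has C(5, 2) = 10 edges. P[all 10 edges red] = (1/2)^10, and likewise for blue, so P[monochromatic] = 2·(1/2)^10 = 2^{1 − 10} = 1/512.
Summing: E[X] = C(38, 5) · 2^{1 − 10} = 501942 · 1/512 = 250971/256.
Numerically: E[X] ≈ 980.355.

E[X] = C(38,5)·2^(1−C(5,2)) = 250971/256 ≈ 980.355.


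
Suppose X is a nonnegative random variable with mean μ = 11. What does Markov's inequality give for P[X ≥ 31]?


μ = E[X] = 11, a = 31.
Markov: P[X ≥ 31] ≤ μ/a = (11)/31 = 11/31.
Numerically: ≈ 0.3548.
(Since a = 31 > μ = 11.0000, the bound 11/31 is < 1 and informative.)

P[X ≥ 31] ≤ 11/31 ≈ 0.3548.


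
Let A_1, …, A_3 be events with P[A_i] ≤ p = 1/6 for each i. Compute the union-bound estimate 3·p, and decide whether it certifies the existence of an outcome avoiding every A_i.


Union bound: P[∪_{i=1}^{3} A_i] ≤ Σ_i P[A_i] ≤ 3·p = 3·(1/6) = 1/2.
Numerically: 1/2 ≈ 0.500.
Is 1/2 < 1? YES.
Since P[∪ A_i] ≤ 1/2 < 1, the complement has P[∩ A_i^c] ≥ 1 − 1/2 = 1/2 > 0, so some outcome avoids every A_i.

3·p = 1/2 ≈ 0.500; existence CERTIFIED by the union bound.


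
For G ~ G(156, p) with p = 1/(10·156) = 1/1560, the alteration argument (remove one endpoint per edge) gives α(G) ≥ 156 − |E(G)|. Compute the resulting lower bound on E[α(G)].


E[|E(G)|] = C(156, 2)·p = 12090 · (1/1560) = 31/4.
E[α(G)] ≥ n − E[|E(G)|] = 156 − 31/4 = 593/4.
Numerically: ≈ 148.25000.
(This is only a lower bound; the true E[α(G)] may be larger.)

E[α(G)] ≥ 593/4 ≈ 148.25000.


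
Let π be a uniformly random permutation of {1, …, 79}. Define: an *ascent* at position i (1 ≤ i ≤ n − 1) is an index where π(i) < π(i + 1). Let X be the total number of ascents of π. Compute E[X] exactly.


Write X = Σ X_I over i = 1, …, 78, with X_I the indicator of one ascent.
There are 78 indicators.
For each fixed i, the pair (π(i), π(i+1)) is a uniformly random ordered pair of distinct values from {1, …, 79}; by symmetry P[π(i) < π(i+1)] = 1/2.
By linearity: E[X] = 78 · (1/2) = (79 − 1) · (1/2) = 39 ≈ 39.0000.

E[X] = 39 = 39.0000.


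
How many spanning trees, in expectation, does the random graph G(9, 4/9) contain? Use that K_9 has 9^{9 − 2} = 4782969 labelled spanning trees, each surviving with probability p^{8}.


K_9 has 9^{9 − 2} = 4782969 labelled spanning trees.
For each such spanning tree H, let X_H = 1 if all 8 edges of H are present in G. Then P[X_H = 1] = p^{8} = (4/9)^{8} = 65536/43046721.
Summing the indicators: E[X] = Σ_H E[X_H] = 4782969 · p^{8} = 4782969 · 65536/43046721 = 65536/9.
Numerically: E[X] ≈ 7281.78.

E[X] = 4782969 · (4/9)^{8} = 65536/9 ≈ 7281.78.


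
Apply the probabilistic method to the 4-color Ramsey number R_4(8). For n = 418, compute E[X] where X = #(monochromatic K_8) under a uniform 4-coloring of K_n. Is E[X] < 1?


E[X] = C(418, 8) · 4^{1 − 28} = 21608403021078588 · 4^{−27} = 21608403021078588/18014398509481984.
As a reduced fraction: E[X] = 5402100755269647/4503599627370496 ≈ 1.1995073.
Is E[X] < 1? NO.
Since E[X] ≥ 1, the first-moment bound is inconclusive at n = 418; it does NOT by itself certify R_4(8) > 418.

E[X] = 5402100755269647/4503599627370496 ≈ 1.1995073; E[X] ≥ 1; first-moment method inconclusive here.


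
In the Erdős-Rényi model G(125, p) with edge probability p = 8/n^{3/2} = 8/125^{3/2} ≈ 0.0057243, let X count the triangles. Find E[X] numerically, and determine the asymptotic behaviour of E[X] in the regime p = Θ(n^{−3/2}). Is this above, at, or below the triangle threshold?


Number of potential triangles: C(125, 3) = 317750.
Each occurs with probability p³ ≈ (0.0057243)³ ≈ 1.8757498e-07.
By linearity: E[X] = C(125, 3)·p³ ≈ 317750 · 1.8757498e-07 ≈ 0.05960.
Since α = 3/2 > 1, p = c/n^{3/2} = o(1/n) is below the triangle threshold p ~ 1/n. Asymptotically E[X] ~ (c³/6)·n^{3(1−α)} = (8³/6)·n^{-1.5} → 0, so by Markov's inequality G has no triangles w.h.p.

E[X] ≈ 0.05960; in regime p = Θ(1/n^{3/2}) E[X] tends to 0 (below the triangle threshold p ~ 1/n).


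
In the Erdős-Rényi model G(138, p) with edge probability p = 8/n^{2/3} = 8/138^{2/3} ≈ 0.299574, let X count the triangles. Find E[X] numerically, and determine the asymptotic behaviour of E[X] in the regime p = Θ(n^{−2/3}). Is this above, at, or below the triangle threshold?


Number of potential triangles: C(138, 3) = 428536.
Each occurs with probability p³ ≈ (0.299574)³ ≈ 2.68851082e-02.
By linearity: E[X] = C(138, 3)·p³ ≈ 428536 · 2.68851082e-02 ≈ 11521.236715.
Since α = 2/3 < 1, p = c/n^{2/3} ≫ 1/n is above the triangle threshold p ~ 1/n. Asymptotically E[X] ~ (c³/6)·n^{3(1−α)} = (8³/6)·n^{1} → ∞; triangles are abundant w.h.p.

E[X] ≈ 11521.236715; in regime p = Θ(1/n^{2/3}) E[X] diverges (above the triangle threshold p ~ 1/n).


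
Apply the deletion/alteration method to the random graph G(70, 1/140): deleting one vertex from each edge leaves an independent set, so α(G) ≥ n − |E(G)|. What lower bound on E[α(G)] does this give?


E[|E(G)|] = C(70, 2)·p = 2415 · (1/140) = 69/4.
E[α(G)] ≥ n − E[|E(G)|] = 70 − 69/4 = 211/4.
Numerically: ≈ 52.7500.
(This is only a lower bound; the true E[α(G)] may be larger.)

E[α(G)] ≥ 211/4 ≈ 52.7500.


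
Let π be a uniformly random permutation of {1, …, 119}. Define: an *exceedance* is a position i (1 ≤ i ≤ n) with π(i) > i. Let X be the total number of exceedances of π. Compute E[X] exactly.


Write X = Σ_{i=1}^{119} X_i, where X_i = 1_{π(i) > i}.
For each fixed i, π(i) is uniform over {1, …, 119} (marginal of a uniform permutation), so P[π(i) > i] = (n − i)/n. Summing: Σ_{i=1}^{119} (n − i)/n = (0 + 1 + … + 118)/119 = 119(119 − 1)/(2·119) = (119 − 1)/2.
Hence E[X] = Σ_{i=1}^{119} (119 − i)/119 = 59 ≈ 59.000000.

E[X] = 59 = 59.000000.


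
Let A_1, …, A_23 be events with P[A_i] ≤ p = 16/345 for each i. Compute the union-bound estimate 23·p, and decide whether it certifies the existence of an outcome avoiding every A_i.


Union bound: P[∪_{i=1}^{23} A_i] ≤ Σ_i P[A_i] ≤ 23·p = 23·(16/345) = 16/15.
Numerically: 16/15 ≈ 1.0667.
Is 16/15 < 1? NO.
Since the bound 16/15 is ≥ 1, the union bound is uninformative here; it does NOT by itself certify existence.

23·p = 16/15 ≈ 1.0667; existence NOT certified by the union bound.


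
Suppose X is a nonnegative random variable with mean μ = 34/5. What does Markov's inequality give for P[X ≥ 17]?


μ = E[X] = 34/5, a = 17.
Markov: P[X ≥ 17] ≤ μ/a = (34/5)/17 = 2/5.
Numerically: ≈ 0.4000.
(Since a = 17 > μ = 6.8000, the bound 2/5 is < 1 and informative.)

P[X ≥ 17] ≤ 2/5 ≈ 0.4000.


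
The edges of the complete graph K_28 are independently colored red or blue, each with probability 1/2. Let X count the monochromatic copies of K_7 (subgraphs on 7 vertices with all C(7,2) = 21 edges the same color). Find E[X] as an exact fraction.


Let X = Σ_S X_S over the C(28, 7) = 1184040 subsets S of size 7, where X_S = 1 if the K_7 on S is monochromatic.
For a fixed S, the K_7 on S has C(7, 2) = 21 edges. P[all 21 edges red] = (1/2)^21, and likewise for blue, so P[monochromatic] = 2·(1/2)^21 = 2^{1 − 21} = 1/1048576.
By linearity: E[X] = C(28, 7) · 2^{1 − 21} = 1184040 · 1/1048576 = 148005/131072.
Numerically: E[X] ≈ 1.129.

E[X] = C(28,7)·2^(1−C(7,2)) = 148005/131072 ≈ 1.129.


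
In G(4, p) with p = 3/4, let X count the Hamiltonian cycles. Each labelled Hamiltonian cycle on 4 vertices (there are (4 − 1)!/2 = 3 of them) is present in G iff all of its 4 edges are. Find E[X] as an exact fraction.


K_4 has (4 − 1)!/2 = 3 labelled Hamiltonian cycles.
For each such Hamiltonian cycle H, let X_H = 1 if all 4 edges of H are present in G. Then P[X_H = 1] = p^{4} = (3/4)^{4} = 81/256.
By linearity of expectation: E[X] = Σ_H E[X_H] = 3 · p^{4} = 3 · 81/256 = 243/256.
Numerically: E[X] ≈ 0.949.

E[X] = 3 · (3/4)^{4} = 243/256 ≈ 0.949.


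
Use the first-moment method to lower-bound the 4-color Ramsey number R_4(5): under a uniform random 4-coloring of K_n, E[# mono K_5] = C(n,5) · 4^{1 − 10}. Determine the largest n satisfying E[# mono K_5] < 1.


We need C(n, 5) · 4^{1 − 10} < 1, i.e. C(n, 5) < 4^{10 − 1} = 262144.
Check values of n near the boundary:
  n = 32: C(32, 5) = 201376; 201376 < 262144? YES
  n = 33: C(33, 5) = 237336; 237336 < 262144? YES
  n = 34: C(34, 5) = 278256; 278256 < 262144? NO
The largest n with C(n, 5) < 262144 is n = 33 (where E[X] = 29667/32768 ≈ 0.905365). Hence R_4(5) > 33, i.e. R_4(5) ≥ 34.

Largest n = 33; hence R_4(5) > 33.


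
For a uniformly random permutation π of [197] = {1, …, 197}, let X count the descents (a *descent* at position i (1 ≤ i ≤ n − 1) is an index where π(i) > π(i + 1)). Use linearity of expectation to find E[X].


Write X = Σ X_I over i = 1, …, 196, with X_I the indicator of one descent.
There are 196 indicators.
For each fixed i, the pair (π(i), π(i+1)) is a uniformly random ordered pair of distinct values from {1, …, 197}; by symmetry P[π(i) > π(i+1)] = 1/2.
By linearity: E[X] = 196 · (1/2) = (197 − 1) · (1/2) = 98 ≈ 98.0000.

E[X] = 98 = 98.0000.


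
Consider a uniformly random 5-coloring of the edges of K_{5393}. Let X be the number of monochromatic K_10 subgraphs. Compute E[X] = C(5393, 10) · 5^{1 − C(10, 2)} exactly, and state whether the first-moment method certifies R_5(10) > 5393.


E[X] = C(5393, 10) · 5^{1 − 45} = 5687418968154238267170642278008 · 5^{−44} = 5687418968154238267170642278008/5684341886080801486968994140625.
As a reduced fraction: E[X] = 5687418968154238267170642278008/5684341886080801486968994140625 ≈ 1.0005413.
Is E[X] < 1? NO.
Since E[X] ≥ 1, the first-moment bound is inconclusive at n = 5393; it does NOT by itself certify R_5(10) > 5393.

E[X] = 5687418968154238267170642278008/5684341886080801486968994140625 ≈ 1.0005413; E[X] ≥ 1; first-moment method inconclusive here.


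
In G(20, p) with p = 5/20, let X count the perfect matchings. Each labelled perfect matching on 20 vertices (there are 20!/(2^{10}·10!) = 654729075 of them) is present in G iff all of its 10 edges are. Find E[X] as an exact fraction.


K_20 has 20!/(2^{10}·10!) = 654729075 labelled perfect matchings.
For each such perfect matching H, let X_H = 1 if all 10 edges of H are present in G. Then P[X_H = 1] = p^{10} = (1/4)^{10} = 1/1048576.
By linearity: E[X] = Σ_H E[X_H] = 654729075 · p^{10} = 654729075 · 1/1048576 = 654729075/1048576.
Numerically: E[X] ≈ 624.

E[X] = 654729075 · (1/4)^{10} = 654729075/1048576 ≈ 624.


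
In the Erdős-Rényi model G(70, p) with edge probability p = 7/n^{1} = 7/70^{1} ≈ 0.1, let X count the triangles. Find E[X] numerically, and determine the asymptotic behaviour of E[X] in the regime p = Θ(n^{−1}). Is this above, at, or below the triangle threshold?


Number of potential triangles: C(70, 3) = 54740.
Each occurs with probability p³ ≈ (0.1)³ ≈ 1.0000000e-03.
By linearity: E[X] = C(70, 3)·p³ ≈ 54740 · 1.0000000e-03 ≈ 54.74000.
Here α = 1, so p = 7/n is exactly at the triangle threshold p ~ 1/n. Asymptotically E[X] → c³/6 = 7³/6 = 343/6 ≈ 57.16667, a bounded constant. In this regime the triangle count is asymptotically Poisson(c³/6).

E[X] ≈ 54.74000; in regime p = Θ(1/n^{1}) E[X] stays bounded (at the triangle threshold p ~ 1/n).


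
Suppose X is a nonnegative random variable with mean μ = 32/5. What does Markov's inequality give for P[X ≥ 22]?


μ = E[X] = 32/5, a = 22.
Markov: P[X ≥ 22] ≤ μ/a = (32/5)/22 = 16/55.
Numerically: ≈ 0.291.
(Since a = 22 > μ = 6.400, the bound 16/55 is < 1 and informative.)

P[X ≥ 22] ≤ 16/55 ≈ 0.291.


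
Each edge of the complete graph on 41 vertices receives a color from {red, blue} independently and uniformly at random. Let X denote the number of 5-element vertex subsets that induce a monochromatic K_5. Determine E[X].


Let X = Σ_S X_S over the C(41, 5) = 749398 subsets S of size 5, where X_S = 1 if the K_5 on S is monochromatic.
For a fixed S, the K_5 on S has C(5, 2) = 10 edges. P[all 10 edges red] = (1/2)^10, and likewise for blue, so P[monochromatic] = 2·(1/2)^10 = 2^{1 − 10} = 1/512.
By linearity of expectation: E[X] = C(41, 5) · 2^{1 − 10} = 749398 · 1/512 = 374699/256.
Numerically: E[X] ≈ 1463.667969.

E[X] = C(41,5)·2^(1−C(5,2)) = 374699/256 ≈ 1463.667969.


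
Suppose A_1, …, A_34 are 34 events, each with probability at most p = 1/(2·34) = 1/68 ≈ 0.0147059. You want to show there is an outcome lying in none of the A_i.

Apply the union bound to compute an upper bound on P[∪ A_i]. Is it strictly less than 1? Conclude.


Union bound: P[∪_{i=1}^{34} A_i] ≤ Σ_i P[A_i] ≤ 34·p = 34·(1/68) = 1/2.
Numerically: 1/2 ≈ 0.5000000.
Is 1/2 < 1? YES.
Since P[∪ A_i] ≤ 1/2 < 1, the complement has P[∩ A_i^c] ≥ 1 − 1/2 = 1/2 > 0, so some outcome avoids every A_i.

34·p = 1/2 ≈ 0.5000000; existence CERTIFIED by the union bound.


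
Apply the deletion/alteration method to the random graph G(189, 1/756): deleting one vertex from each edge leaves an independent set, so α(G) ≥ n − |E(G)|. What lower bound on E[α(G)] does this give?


E[|E(G)|] = C(189, 2)·p = 17766 · (1/756) = 47/2.
E[α(G)] ≥ n − E[|E(G)|] = 189 − 47/2 = 331/2.
Numerically: ≈ 165.500.
(This is only a lower bound; the true E[α(G)] may be larger.)

E[α(G)] ≥ 331/2 ≈ 165.500.


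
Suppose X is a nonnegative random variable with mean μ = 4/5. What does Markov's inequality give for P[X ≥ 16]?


μ = E[X] = 4/5, a = 16.
Markov: P[X ≥ 16] ≤ μ/a = (4/5)/16 = 1/20.
Numerically: ≈ 0.0500.
(Since a = 16 > μ = 0.8000, the bound 1/20 is < 1 and informative.)

P[X ≥ 16] ≤ 1/20 ≈ 0.0500.


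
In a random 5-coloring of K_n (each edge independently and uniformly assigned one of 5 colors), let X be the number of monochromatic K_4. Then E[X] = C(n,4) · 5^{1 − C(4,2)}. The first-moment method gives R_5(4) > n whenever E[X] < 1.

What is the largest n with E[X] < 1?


We need C(n, 4) · 5^{1 − 6} < 1, i.e. C(n, 4) < 5^{6 − 1} = 3125.
Check values of n near the boundary:
  n = 17: C(17, 4) = 2380; 2380 < 3125? YES
  n = 18: C(18, 4) = 3060; 3060 < 3125? YES
  n = 19: C(19, 4) = 3876; 3876 < 3125? NO
  n = 20: C(20, 4) = 4845; 4845 < 3125? NO
  n = 21: C(21, 4) = 5985; 5985 < 3125? NO
The largest n with C(n, 4) < 3125 is n = 18 (where E[X] = 612/625 ≈ 0.979200). Hence R_5(4) > 18, i.e. R_5(4) ≥ 19.

Largest n = 18; hence R_5(4) > 18.


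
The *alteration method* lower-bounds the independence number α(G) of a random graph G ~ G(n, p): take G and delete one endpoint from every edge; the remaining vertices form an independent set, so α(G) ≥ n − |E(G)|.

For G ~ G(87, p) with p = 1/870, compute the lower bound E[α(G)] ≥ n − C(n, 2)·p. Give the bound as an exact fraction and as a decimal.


E[|E(G)|] = C(87, 2)·p = 3741 · (1/870) = 43/10.
E[α(G)] ≥ n − E[|E(G)|] = 87 − 43/10 = 827/10.
Numerically: ≈ 82.700.
(This is only a lower bound; the true E[α(G)] may be larger.)

E[α(G)] ≥ 827/10 ≈ 82.700.


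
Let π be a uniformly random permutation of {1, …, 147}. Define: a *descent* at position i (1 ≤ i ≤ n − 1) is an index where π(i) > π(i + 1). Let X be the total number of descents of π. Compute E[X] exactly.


Write X = Σ X_I over i = 1, …, 146, with X_I the indicator of one descent.
There are 146 indicators.
For each fixed i, the pair (π(i), π(i+1)) is a uniformly random ordered pair of distinct values from {1, …, 147}; by symmetry P[π(i) > π(i+1)] = 1/2.
By linearity: E[X] = 146 · (1/2) = (147 − 1) · (1/2) = 73 ≈ 73.000000.

E[X] = 73 = 73.000000.


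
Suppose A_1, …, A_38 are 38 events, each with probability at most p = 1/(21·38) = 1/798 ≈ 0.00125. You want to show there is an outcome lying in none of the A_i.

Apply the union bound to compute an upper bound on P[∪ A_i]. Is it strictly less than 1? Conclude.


Union bound: P[∪_{i=1}^{38} A_i] ≤ Σ_i P[A_i] ≤ 38·p = 38·(1/798) = 1/21.
Numerically: 1/21 ≈ 0.04762.
Is 1/21 < 1? YES.
Since P[∪ A_i] ≤ 1/21 < 1, the complement has P[∩ A_i^c] ≥ 1 − 1/21 = 20/21 > 0, so some outcome avoids every A_i.

38·p = 1/21 ≈ 0.04762; existence CERTIFIED by the union bound.


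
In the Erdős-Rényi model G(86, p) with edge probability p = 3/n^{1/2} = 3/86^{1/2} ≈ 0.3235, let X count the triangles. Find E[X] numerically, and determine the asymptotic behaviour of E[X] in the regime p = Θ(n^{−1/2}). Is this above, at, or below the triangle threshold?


Number of potential triangles: C(86, 3) = 102340.
Each occurs with probability p³ ≈ (0.3235)³ ≈ 3.385448e-02.
By linearity: E[X] = C(86, 3)·p³ ≈ 102340 · 3.385448e-02 ≈ 3464.6670.
Since α = 1/2 < 1, p = c/n^{1/2} ≫ 1/n is above the triangle threshold p ~ 1/n. Asymptotically E[X] ~ (c³/6)·n^{3(1−α)} = (3³/6)·n^{1.5} → ∞; triangles are abundant w.h.p.

E[X] ≈ 3464.6670; in regime p = Θ(1/n^{1/2}) E[X] diverges (above the triangle threshold p ~ 1/n).


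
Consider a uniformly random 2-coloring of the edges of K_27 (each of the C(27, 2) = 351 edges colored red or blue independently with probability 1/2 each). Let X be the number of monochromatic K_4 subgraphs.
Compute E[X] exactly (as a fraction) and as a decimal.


Let X = Σ_S X_S over the C(27, 4) = 17550 subsets S of size 4, where X_S = 1 if the K_4 on S is monochromatic.
For a fixed S, the K_4 on S has C(4, 2) = 6 edges. P[all 6 edges red] = (1/2)^6, and likewise for blue, so P[monochromatic] = 2·(1/2)^6 = 2^{1 − 6} = 1/32.
By linearity: E[X] = C(27, 4) · 2^{1 − 6} = 17550 · 1/32 = 8775/16.
Numerically: E[X] ≈ 548.437500.

E[X] = C(27,4)·2^(1−C(4,2)) = 8775/16 ≈ 548.437500.


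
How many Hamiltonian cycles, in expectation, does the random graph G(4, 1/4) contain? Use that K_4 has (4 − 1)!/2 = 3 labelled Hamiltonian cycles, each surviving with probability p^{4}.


K_4 has (4 − 1)!/2 = 3 labelled Hamiltonian cycles.
For each such Hamiltonian cycle H, let X_H = 1 if all 4 edges of H are present in G. Then P[X_H = 1] = p^{4} = (1/4)^{4} = 1/256.
Summing the indicators: E[X] = Σ_H E[X_H] = 3 · p^{4} = 3 · 1/256 = 3/256.
Numerically: E[X] ≈ 0.011719.

E[X] = 3 · (1/4)^{4} = 3/256 ≈ 0.011719.


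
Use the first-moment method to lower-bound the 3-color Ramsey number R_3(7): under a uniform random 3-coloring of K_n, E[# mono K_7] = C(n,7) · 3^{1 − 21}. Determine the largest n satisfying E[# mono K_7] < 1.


We need C(n, 7) · 3^{1 − 21} < 1, i.e. C(n, 7) < 3^{21 − 1} = 3486784401.
Check values of n near the boundary:
  n = 79: C(79, 7) = 2898753715; 2898753715 < 3486784401? YES
  n = 80: C(80, 7) = 3176716400; 3176716400 < 3486784401? YES
  n = 81: C(81, 7) = 3477216600; 3477216600 < 3486784401? YES
  n = 82: C(82, 7) = 3801756816; 3801756816 < 3486784401? NO
  n = 83: C(83, 7) = 4151918628; 4151918628 < 3486784401? NO
  n = 84: C(84, 7) = 4529365776; 4529365776 < 3486784401? NO
The largest n with C(n, 7) < 3486784401 is n = 81 (where E[X] = 42928600/43046721 ≈ 0.997256). Hence R_3(7) > 81, i.e. R_3(7) ≥ 82.

Largest n = 81; hence R_3(7) > 81.


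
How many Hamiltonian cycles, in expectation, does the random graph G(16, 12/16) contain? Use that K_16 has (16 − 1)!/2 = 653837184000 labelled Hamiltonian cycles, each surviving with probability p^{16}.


K_16 has (16 − 1)!/2 = 653837184000 labelled Hamiltonian cycles.
For each such Hamiltonian cycle H, let X_H = 1 if all 16 edges of H are present in G. Then P[X_H = 1] = p^{16} = (3/4)^{16} = 43046721/4294967296.
Summing the indicators: E[X] = Σ_H E[X_H] = 653837184000 · p^{16} = 653837184000 · 43046721/4294967296 = 27485885585032875/4194304.
Numerically: E[X] ≈ 6.553e+09.

E[X] = 653837184000 · (3/4)^{16} = 27485885585032875/4194304 ≈ 6.553e+09.


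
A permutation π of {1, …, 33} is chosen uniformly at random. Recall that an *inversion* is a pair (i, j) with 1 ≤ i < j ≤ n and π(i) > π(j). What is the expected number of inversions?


Write X = Σ X_I over the C(33, 2) = 528 pairs i < j, with X_I the indicator of one inversion.
There are 528 indicators.
For each fixed pair i < j, the values π(i) and π(j) are two distinct elements of {1, …, 33} in uniformly random order; by symmetry P[π(i) > π(j)] = 1/2.
By linearity: E[X] = 528 · (1/2) = C(33, 2) · (1/2) = 528/2 = 264 ≈ 264.00000.

E[X] = 264 = 264.00000.


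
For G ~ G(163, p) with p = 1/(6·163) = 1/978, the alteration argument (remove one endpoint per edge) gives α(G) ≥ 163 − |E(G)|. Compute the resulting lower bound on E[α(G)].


E[|E(G)|] = C(163, 2)·p = 13203 · (1/978) = 27/2.
E[α(G)] ≥ n − E[|E(G)|] = 163 − 27/2 = 299/2.
Numerically: ≈ 149.5000.
(This is only a lower bound; the true E[α(G)] may be larger.)

E[α(G)] ≥ 299/2 ≈ 149.5000.


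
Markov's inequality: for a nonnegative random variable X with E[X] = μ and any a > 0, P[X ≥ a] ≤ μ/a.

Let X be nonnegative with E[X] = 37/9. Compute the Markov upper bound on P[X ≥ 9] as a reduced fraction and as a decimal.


μ = E[X] = 37/9, a = 9.
Markov: P[X ≥ 9] ≤ μ/a = (37/9)/9 = 37/81.
Numerically: ≈ 0.45679.
(Since a = 9 > μ = 4.11111, the bound 37/81 is < 1 and informative.)

P[X ≥ 9] ≤ 37/81 ≈ 0.45679.


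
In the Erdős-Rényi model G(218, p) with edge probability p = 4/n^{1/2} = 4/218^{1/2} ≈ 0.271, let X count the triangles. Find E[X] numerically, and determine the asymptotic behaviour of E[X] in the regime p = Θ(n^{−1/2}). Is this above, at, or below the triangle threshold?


Number of potential triangles: C(218, 3) = 1703016.
Each occurs with probability p³ ≈ (0.271)³ ≈ 1.98836e-02.
By linearity: E[X] = C(218, 3)·p³ ≈ 1703016 · 1.98836e-02 ≈ 33862.106.
Since α = 1/2 < 1, p = c/n^{1/2} ≫ 1/n is above the triangle threshold p ~ 1/n. Asymptotically E[X] ~ (c³/6)·n^{3(1−α)} = (4³/6)·n^{1.5} → ∞; triangles are abundant w.h.p.

E[X] ≈ 33862.106; in regime p = Θ(1/n^{1/2}) E[X] diverges (above the triangle threshold p ~ 1/n).


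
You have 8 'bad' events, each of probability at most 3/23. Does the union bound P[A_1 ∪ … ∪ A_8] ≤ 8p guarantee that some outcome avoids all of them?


Union bound: P[∪_{i=1}^{8} A_i] ≤ Σ_i P[A_i] ≤ 8·p = 8·(3/23) = 24/23.
Numerically: 24/23 ≈ 1.043478.
Is 24/23 < 1? NO.
Since the bound 24/23 is ≥ 1, the union bound is uninformative here; it does NOT by itself certify existence.

8·p = 24/23 ≈ 1.043478; existence NOT certified by the union bound.


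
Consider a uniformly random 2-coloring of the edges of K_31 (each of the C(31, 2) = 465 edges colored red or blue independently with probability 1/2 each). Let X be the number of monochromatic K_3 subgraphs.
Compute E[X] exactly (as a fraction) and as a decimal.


Let X = Σ_S X_S over the C(31, 3) = 4495 subsets S of size 3, where X_S = 1 if the K_3 on S is monochromatic.
For a fixed S, the K_3 on S has C(3, 2) = 3 edges. P[all 3 edges red] = (1/2)^3, and likewise for blue, so P[monochromatic] = 2·(1/2)^3 = 2^{1 − 3} = 1/4.
By linearity: E[X] = C(31, 3) · 2^{1 − 3} = 4495 · 1/4 = 4495/4.
Numerically: E[X] ≈ 1123.7500.

E[X] = C(31,3)·2^(1−C(3,2)) = 4495/4 ≈ 1123.7500.


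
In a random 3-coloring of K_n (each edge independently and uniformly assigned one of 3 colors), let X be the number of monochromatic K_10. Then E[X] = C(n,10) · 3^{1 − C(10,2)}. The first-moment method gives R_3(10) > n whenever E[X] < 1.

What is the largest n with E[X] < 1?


We need C(n, 10) · 3^{1 − 45} < 1, i.e. C(n, 10) < 3^{45 − 1} = 984770902183611232881.
Check values of n near the boundary:
  n = 569: C(569, 10) = 905357721286137524328; 905357721286137524328 < 984770902183611232881? YES
  n = 570: C(570, 10) = 921524823451961408691; 921524823451961408691 < 984770902183611232881? YES
  n = 571: C(571, 10) = 937951290893172842001; 937951290893172842001 < 984770902183611232881? YES
  n = 572: C(572, 10) = 954640815642161682606; 954640815642161682606 < 984770902183611232881? YES
  n = 573: C(573, 10) = 971597135635805762226; 971597135635805762226 < 984770902183611232881? YES
  n = 574: C(574, 10) = 988824035203816502691; 988824035203816502691 < 984770902183611232881? NO
  n = 575: C(575, 10) = 1006325345561406175305; 1006325345561406175305 < 984770902183611232881? NO
The largest n with C(n, 10) < 984770902183611232881 is n = 573 (where E[X] = 35985079097622435638/36472996377170786403 ≈ 0.9866225). Hence R_3(10) > 573, i.e. R_3(10) ≥ 574.

Largest n = 573; hence R_3(10) > 573.


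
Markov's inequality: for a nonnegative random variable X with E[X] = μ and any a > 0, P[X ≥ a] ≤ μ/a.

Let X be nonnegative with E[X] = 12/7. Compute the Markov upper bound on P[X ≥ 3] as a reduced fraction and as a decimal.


μ = E[X] = 12/7, a = 3.
Markov: P[X ≥ 3] ≤ μ/a = (12/7)/3 = 4/7.
Numerically: ≈ 0.571.
(Since a = 3 > μ = 1.714, the bound 4/7 is < 1 and informative.)

P[X ≥ 3] ≤ 4/7 ≈ 0.571.


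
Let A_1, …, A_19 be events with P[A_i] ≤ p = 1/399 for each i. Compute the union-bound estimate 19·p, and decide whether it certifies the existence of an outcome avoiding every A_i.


Union bound: P[∪_{i=1}^{19} A_i] ≤ Σ_i P[A_i] ≤ 19·p = 19·(1/399) = 1/21.
Numerically: 1/21 ≈ 0.047619.
Is 1/21 < 1? YES.
Since P[∪ A_i] ≤ 1/21 < 1, the complement has P[∩ A_i^c] ≥ 1 − 1/21 = 20/21 > 0, so some outcome avoids every A_i.

19·p = 1/21 ≈ 0.047619; existence CERTIFIED by the union bound.


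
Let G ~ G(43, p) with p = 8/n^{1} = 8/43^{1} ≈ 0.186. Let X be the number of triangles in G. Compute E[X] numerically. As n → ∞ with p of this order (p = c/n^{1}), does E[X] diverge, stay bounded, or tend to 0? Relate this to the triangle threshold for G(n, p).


Number of potential triangles: C(43, 3) = 12341.
Each occurs with probability p³ ≈ (0.186)³ ≈ 6.43968e-03.
By linearity: E[X] = C(43, 3)·p³ ≈ 12341 · 6.43968e-03 ≈ 79.472.
Here α = 1, so p = 8/n is exactly at the triangle threshold p ~ 1/n. Asymptotically E[X] → c³/6 = 8³/6 = 256/3 ≈ 85.333, a bounded constant. In this regime the triangle count is asymptotically Poisson(c³/6).

E[X] ≈ 79.472; in regime p = Θ(1/n^{1}) E[X] stays bounded (at the triangle threshold p ~ 1/n).


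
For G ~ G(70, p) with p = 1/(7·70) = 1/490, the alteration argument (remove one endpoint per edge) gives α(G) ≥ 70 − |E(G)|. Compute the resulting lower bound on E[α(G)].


E[|E(G)|] = C(70, 2)·p = 2415 · (1/490) = 69/14.
E[α(G)] ≥ n − E[|E(G)|] = 70 − 69/14 = 911/14.
Numerically: ≈ 65.0714.
(This is only a lower bound; the true E[α(G)] may be larger.)

E[α(G)] ≥ 911/14 ≈ 65.0714.


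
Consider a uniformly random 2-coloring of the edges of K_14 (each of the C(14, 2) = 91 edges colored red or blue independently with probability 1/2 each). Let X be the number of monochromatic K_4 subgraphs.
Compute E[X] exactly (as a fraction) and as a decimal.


Let X = Σ_S X_S over the C(14, 4) = 1001 subsets S of size 4, where X_S = 1 if the K_4 on S is monochromatic.
For a fixed S, the K_4 on S has C(4, 2) = 6 edges. P[all 6 edges red] = (1/2)^6, and likewise for blue, so P[monochromatic] = 2·(1/2)^6 = 2^{1 − 6} = 1/32.
By linearity: E[X] = C(14, 4) · 2^{1 − 6} = 1001 · 1/32 = 1001/32.
Numerically: E[X] ≈ 31.28125.

E[X] = C(14,4)·2^(1−C(4,2)) = 1001/32 ≈ 31.28125.


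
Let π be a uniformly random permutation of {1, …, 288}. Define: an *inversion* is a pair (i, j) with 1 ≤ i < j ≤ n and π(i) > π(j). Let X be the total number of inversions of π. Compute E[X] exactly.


Write X = Σ X_I over the C(288, 2) = 41328 pairs i < j, with X_I the indicator of one inversion.
There are 41328 indicators.
For each fixed pair i < j, the values π(i) and π(j) are two distinct elements of {1, …, 288} in uniformly random order; by symmetry P[π(i) > π(j)] = 1/2.
By linearity: E[X] = 41328 · (1/2) = C(288, 2) · (1/2) = 41328/2 = 20664 ≈ 20664.000000.

E[X] = 20664 = 20664.000000.


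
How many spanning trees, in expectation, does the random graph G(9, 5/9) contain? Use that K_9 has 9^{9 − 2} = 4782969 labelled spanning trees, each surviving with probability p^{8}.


K_9 has 9^{9 − 2} = 4782969 labelled spanning trees.
For each such spanning tree H, let X_H = 1 if all 8 edges of H are present in G. Then P[X_H = 1] = p^{8} = (5/9)^{8} = 390625/43046721.
Summing the indicators: E[X] = Σ_H E[X_H] = 4782969 · p^{8} = 4782969 · 390625/43046721 = 390625/9.
Numerically: E[X] ≈ 4.34e+04.

E[X] = 4782969 · (5/9)^{8} = 390625/9 ≈ 4.34e+04.


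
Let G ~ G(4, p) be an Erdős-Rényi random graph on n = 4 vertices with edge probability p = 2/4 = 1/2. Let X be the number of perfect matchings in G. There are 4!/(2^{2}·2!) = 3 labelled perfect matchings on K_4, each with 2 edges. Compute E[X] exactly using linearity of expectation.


K_4 has 4!/(2^{2}·2!) = 3 labelled perfect matchings.
For each such perfect matching H, let X_H = 1 if all 2 edges of H are present in G. Then P[X_H = 1] = p^{2} = (1/2)^{2} = 1/4.
By linearity: E[X] = Σ_H E[X_H] = 3 · p^{2} = 3 · 1/4 = 3/4.
Numerically: E[X] ≈ 0.75.

E[X] = 3 · (1/2)^{2} = 3/4 ≈ 0.75.


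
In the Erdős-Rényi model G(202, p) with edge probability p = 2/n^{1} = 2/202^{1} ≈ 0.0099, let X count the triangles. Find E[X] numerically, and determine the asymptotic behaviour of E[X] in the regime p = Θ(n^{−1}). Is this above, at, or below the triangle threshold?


Number of potential triangles: C(202, 3) = 1353400.
Each occurs with probability p³ ≈ (0.0099)³ ≈ 9.70590e-07.
By linearity: E[X] = C(202, 3)·p³ ≈ 1353400 · 9.70590e-07 ≈ 1.314.
Here α = 1, so p = 2/n is exactly at the triangle threshold p ~ 1/n. Asymptotically E[X] → c³/6 = 2³/6 = 4/3 ≈ 1.333, a bounded constant. In this regime the triangle count is asymptotically Poisson(c³/6).

E[X] ≈ 1.314; in regime p = Θ(1/n^{1}) E[X] stays bounded (at the triangle threshold p ~ 1/n).


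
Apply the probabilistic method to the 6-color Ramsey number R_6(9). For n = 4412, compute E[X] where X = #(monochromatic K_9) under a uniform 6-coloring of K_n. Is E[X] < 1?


E[X] = C(4412, 9) · 6^{1 − 36} = 1731452449760113018141823620 · 6^{−35} = 1731452449760113018141823620/1719070799748422591028658176.
As a reduced fraction: E[X] = 432863112440028254535455905/429767699937105647757164544 ≈ 1.00720.
Is E[X] < 1? NO.
Since E[X] ≥ 1, the first-moment bound is inconclusive at n = 4412; it does NOT by itself certify R_6(9) > 4412.

E[X] = 432863112440028254535455905/429767699937105647757164544 ≈ 1.00720; E[X] ≥ 1; first-moment method inconclusive here.


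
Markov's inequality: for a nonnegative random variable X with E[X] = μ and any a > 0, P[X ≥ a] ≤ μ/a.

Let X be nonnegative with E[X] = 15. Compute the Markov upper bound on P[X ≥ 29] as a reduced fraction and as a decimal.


μ = E[X] = 15, a = 29.
Markov: P[X ≥ 29] ≤ μ/a = (15)/29 = 15/29.
Numerically: ≈ 0.5172.
(Since a = 29 > μ = 15.0000, the bound 15/29 is < 1 and informative.)

P[X ≥ 29] ≤ 15/29 ≈ 0.5172.


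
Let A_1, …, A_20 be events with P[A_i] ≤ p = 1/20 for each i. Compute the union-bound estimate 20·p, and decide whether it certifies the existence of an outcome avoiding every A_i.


Union bound: P[∪_{i=1}^{20} A_i] ≤ Σ_i P[A_i] ≤ 20·p = 20·(1/20) = 1.
Numerically: 1 ≈ 1.000.
Is 1 < 1? NO.
Since the bound 1 is ≥ 1, the union bound is uninformative here; it does NOT by itself certify existence.

20·p = 1 ≈ 1.000; existence NOT certified by the union bound.


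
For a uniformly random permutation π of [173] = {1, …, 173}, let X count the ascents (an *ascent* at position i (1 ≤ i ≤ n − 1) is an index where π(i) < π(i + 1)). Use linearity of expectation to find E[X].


Write X = Σ X_I over i = 1, …, 172, with X_I the indicator of one ascent.
There are 172 indicators.
For each fixed i, the pair (π(i), π(i+1)) is a uniformly random ordered pair of distinct values from {1, …, 173}; by symmetry P[π(i) < π(i+1)] = 1/2.
By linearity: E[X] = 172 · (1/2) = (173 − 1) · (1/2) = 86 ≈ 86.000000.

E[X] = 86 = 86.000000.


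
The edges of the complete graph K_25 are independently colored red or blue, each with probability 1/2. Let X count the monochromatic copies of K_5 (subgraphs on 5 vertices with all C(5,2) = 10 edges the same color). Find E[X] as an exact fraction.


Let X = Σ_S X_S over the C(25, 5) = 53130 subsets S of size 5, where X_S = 1 if the K_5 on S is monochromatic.
For a fixed S, the K_5 on S has C(5, 2) = 10 edges. P[all 10 edges red] = (1/2)^10, and likewise for blue, so P[monochromatic] = 2·(1/2)^10 = 2^{1 − 10} = 1/512.
Summing: E[X] = C(25, 5) · 2^{1 − 10} = 53130 · 1/512 = 26565/256.
Numerically: E[X] ≈ 103.76953.

E[X] = C(25,5)·2^(1−C(5,2)) = 26565/256 ≈ 103.76953.


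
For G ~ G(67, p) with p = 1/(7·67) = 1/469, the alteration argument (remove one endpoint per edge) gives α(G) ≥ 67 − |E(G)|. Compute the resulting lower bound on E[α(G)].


E[|E(G)|] = C(67, 2)·p = 2211 · (1/469) = 33/7.
E[α(G)] ≥ n − E[|E(G)|] = 67 − 33/7 = 436/7.
Numerically: ≈ 62.286.
(This is only a lower bound; the true E[α(G)] may be larger.)

E[α(G)] ≥ 436/7 ≈ 62.286.


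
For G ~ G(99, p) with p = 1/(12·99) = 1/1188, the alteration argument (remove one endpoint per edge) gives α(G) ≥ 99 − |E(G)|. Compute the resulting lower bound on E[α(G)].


E[|E(G)|] = C(99, 2)·p = 4851 · (1/1188) = 49/12.
E[α(G)] ≥ n − E[|E(G)|] = 99 − 49/12 = 1139/12.
Numerically: ≈ 94.9167.
(This is only a lower bound; the true E[α(G)] may be larger.)

E[α(G)] ≥ 1139/12 ≈ 94.9167.


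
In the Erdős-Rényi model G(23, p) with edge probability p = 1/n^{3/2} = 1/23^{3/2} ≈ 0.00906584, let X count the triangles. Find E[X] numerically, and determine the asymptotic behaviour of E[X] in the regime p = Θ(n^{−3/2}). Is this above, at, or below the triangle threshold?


Number of potential triangles: C(23, 3) = 1771.
Each occurs with probability p³ ≈ (0.00906584)³ ≈ 7.45117456e-07.
By linearity: E[X] = C(23, 3)·p³ ≈ 1771 · 7.45117456e-07 ≈ 0.001320.
Since α = 3/2 > 1, p = c/n^{3/2} = o(1/n) is below the triangle threshold p ~ 1/n. Asymptotically E[X] ~ (c³/6)·n^{3(1−α)} = (1³/6)·n^{-1.5} → 0, so by Markov's inequality G has no triangles w.h.p.

E[X] ≈ 0.001320; in regime p = Θ(1/n^{3/2}) E[X] tends to 0 (below the triangle threshold p ~ 1/n).


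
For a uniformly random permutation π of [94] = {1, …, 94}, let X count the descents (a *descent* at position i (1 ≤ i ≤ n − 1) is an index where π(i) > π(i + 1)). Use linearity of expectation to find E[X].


Write X = Σ X_I over i = 1, …, 93, with X_I the indicator of one descent.
There are 93 indicators.
For each fixed i, the pair (π(i), π(i+1)) is a uniformly random ordered pair of distinct values from {1, …, 94}; by symmetry P[π(i) > π(i+1)] = 1/2.
By linearity: E[X] = 93 · (1/2) = (94 − 1) · (1/2) = 93/2 ≈ 46.50000.

E[X] = 93/2 = 46.50000.


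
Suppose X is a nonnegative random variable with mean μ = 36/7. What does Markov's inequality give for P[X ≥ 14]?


μ = E[X] = 36/7, a = 14.
Markov: P[X ≥ 14] ≤ μ/a = (36/7)/14 = 18/49.
Numerically: ≈ 0.3673.
(Since a = 14 > μ = 5.1429, the bound 18/49 is < 1 and informative.)

P[X ≥ 14] ≤ 18/49 ≈ 0.3673.


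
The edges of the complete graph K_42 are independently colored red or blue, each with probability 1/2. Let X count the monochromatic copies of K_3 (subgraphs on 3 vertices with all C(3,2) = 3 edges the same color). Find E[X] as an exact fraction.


Let X = Σ_S X_S over the C(42, 3) = 11480 subsets S of size 3, where X_S = 1 if the K_3 on S is monochromatic.
For a fixed S, the K_3 on S has C(3, 2) = 3 edges. P[all 3 edges red] = (1/2)^3, and likewise for blue, so P[monochromatic] = 2·(1/2)^3 = 2^{1 − 3} = 1/4.
Summing: E[X] = C(42, 3) · 2^{1 − 3} = 11480 · 1/4 = 2870.
Numerically: E[X] ≈ 2870.00000.

E[X] = C(42,3)·2^(1−C(3,2)) = 2870 ≈ 2870.00000.


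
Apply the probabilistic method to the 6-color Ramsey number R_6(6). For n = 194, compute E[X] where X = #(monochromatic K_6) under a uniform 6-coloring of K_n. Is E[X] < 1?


E[X] = C(194, 6) · 6^{1 − 15} = 68482017072 · 6^{−14} = 68482017072/78364164096.
As a reduced fraction: E[X] = 475569563/544195584 ≈ 0.8739.
Is E[X] < 1? YES.
Since E[X] < 1, there exists a 6-coloring of K_{194} with no monochromatic K_6; hence R_6(6) > 194.

E[X] = 475569563/544195584 ≈ 0.8739; E[X] < 1, so R_6(6) > 194.


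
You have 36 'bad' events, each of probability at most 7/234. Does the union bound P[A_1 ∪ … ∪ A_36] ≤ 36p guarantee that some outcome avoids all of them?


Union bound: P[∪_{i=1}^{36} A_i] ≤ Σ_i P[A_i] ≤ 36·p = 36·(7/234) = 14/13.
Numerically: 14/13 ≈ 1.0769231.
Is 14/13 < 1? NO.
Since the bound 14/13 is ≥ 1, the union bound is uninformative here; it does NOT by itself certify existence.

36·p = 14/13 ≈ 1.0769231; existence NOT certified by the union bound.


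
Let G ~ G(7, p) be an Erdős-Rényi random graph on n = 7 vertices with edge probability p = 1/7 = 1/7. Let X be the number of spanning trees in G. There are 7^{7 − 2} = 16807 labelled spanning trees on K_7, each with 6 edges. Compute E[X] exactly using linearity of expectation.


K_7 has 7^{7 − 2} = 16807 labelled spanning trees.
For each such spanning tree H, let X_H = 1 if all 6 edges of H are present in G. Then P[X_H = 1] = p^{6} = (1/7)^{6} = 1/117649.
By linearity of expectation: E[X] = Σ_H E[X_H] = 16807 · p^{6} = 16807 · 1/117649 = 1/7.
Numerically: E[X] ≈ 0.143.

E[X] = 16807 · (1/7)^{6} = 1/7 ≈ 0.143.


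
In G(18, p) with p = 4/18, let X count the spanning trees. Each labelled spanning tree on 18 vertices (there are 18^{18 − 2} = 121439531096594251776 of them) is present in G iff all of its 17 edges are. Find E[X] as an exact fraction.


K_18 has 18^{18 − 2} = 121439531096594251776 labelled spanning trees.
For each such spanning tree H, let X_H = 1 if all 17 edges of H are present in G. Then P[X_H = 1] = p^{17} = (2/9)^{17} = 131072/16677181699666569.
Summing the indicators: E[X] = Σ_H E[X_H] = 121439531096594251776 · p^{17} = 121439531096594251776 · 131072/16677181699666569 = 8589934592/9.
Numerically: E[X] ≈ 9.54e+08.

E[X] = 121439531096594251776 · (2/9)^{17} = 8589934592/9 ≈ 9.54e+08.
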